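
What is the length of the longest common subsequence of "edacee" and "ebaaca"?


LCS of "edacee" and "ebaaca"
DP table:
           e    b    a    a    c    a
      0    0    0    0    0    0    0
  e   0    1    1    1    1    1    1
  d   0    1    1    1    1    1    1
  a   0    1    1    2    2    2    2
  c   0    1    1    2    2    3    3
  e   0    1    1    2    2    3    3
  e   0    1    1    2    2    3    3
LCS length = dp[6][6] = 3

3


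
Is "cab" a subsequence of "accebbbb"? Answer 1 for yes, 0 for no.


Check if "cab" is a subsequence of "accebbbb"
Greedy scan:
  Position 0 ('a'): no match needed
  Position 1 ('c'): matches sub[0] = 'c'
  Position 2 ('c'): no match needed
  Position 3 ('e'): no match needed
  Position 4 ('b'): no match needed
  Position 5 ('b'): no match needed
  Position 6 ('b'): no match needed
  Position 7 ('b'): no match needed
Only matched 1/3 characters => not a subsequence

0


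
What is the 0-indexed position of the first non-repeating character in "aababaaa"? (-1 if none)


Input: aababaaa
Character frequencies:
  'a': 6
  'b': 2
Scanning left to right for freq == 1:
  Position 0 ('a'): freq=6, skip
  Position 1 ('a'): freq=6, skip
  Position 2 ('b'): freq=2, skip
  Position 3 ('a'): freq=6, skip
  Position 4 ('b'): freq=2, skip
  Position 5 ('a'): freq=6, skip
  Position 6 ('a'): freq=6, skip
  Position 7 ('a'): freq=6, skip
  No unique character found => answer = -1

-1


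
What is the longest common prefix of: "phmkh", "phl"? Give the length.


Words: phmkh, phl
  Position 0: all 'p' => match
  Position 1: all 'h' => match
  Position 2: ('m', 'l') => mismatch, stop
LCP = "ph" (length 2)

2


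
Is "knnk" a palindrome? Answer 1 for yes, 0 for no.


Input: knnk
Reversed: knnk
  Compare pos 0 ('k') with pos 3 ('k'): match
  Compare pos 1 ('n') with pos 2 ('n'): match
Result: palindrome

1


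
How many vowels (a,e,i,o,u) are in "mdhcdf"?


Input: mdhcdf
Checking each character:
  'm' at position 0: consonant
  'd' at position 1: consonant
  'h' at position 2: consonant
  'c' at position 3: consonant
  'd' at position 4: consonant
  'f' at position 5: consonant
Total vowels: 0

0


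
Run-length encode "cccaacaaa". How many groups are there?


Input: cccaacaaa
Scanning for consecutive runs:
  Group 1: 'c' x 3 (positions 0-2)
  Group 2: 'a' x 2 (positions 3-4)
  Group 3: 'c' x 1 (positions 5-5)
  Group 4: 'a' x 3 (positions 6-8)
Total groups: 4

4


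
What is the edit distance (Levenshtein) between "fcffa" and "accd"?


Computing edit distance: "fcffa" -> "accd"
DP table:
           a    c    c    d
      0    1    2    3    4
  f   1    1    2    3    4
  c   2    2    1    2    3
  f   3    3    2    2    3
  f   4    4    3    3    3
  a   5    4    4    4    4
Edit distance = dp[5][4] = 4

4


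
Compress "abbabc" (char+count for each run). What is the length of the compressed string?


Input: abbabc
Runs:
  'a' x 1 => "a1"
  'b' x 2 => "b2"
  'a' x 1 => "a1"
  'b' x 1 => "b1"
  'c' x 1 => "c1"
Compressed: "a1b2a1b1c1"
Compressed length: 10

10


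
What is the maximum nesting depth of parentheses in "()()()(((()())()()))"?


Input: "()()()(((()())()()))"
Tracking depth:
  Position 0 '(': depth becomes 1
  Position 1 ')': depth becomes 0
  Position 2 '(': depth becomes 1
  Position 3 ')': depth becomes 0
  Position 4 '(': depth becomes 1
  Position 5 ')': depth becomes 0
  Position 6 '(': depth becomes 1
  Position 7 '(': depth becomes 2
  Position 8 '(': depth becomes 3
  Position 9 '(': depth becomes 4
  Position 10 ')': depth becomes 3
  Position 11 '(': depth becomes 4
  Position 12 ')': depth becomes 3
  Position 13 ')': depth becomes 2
  Position 14 '(': depth becomes 3
  Position 15 ')': depth becomes 2
  Position 16 '(': depth becomes 3
  Position 17 ')': depth becomes 2
  Position 18 ')': depth becomes 1
  Position 19 ')': depth becomes 0
Maximum depth reached: 4

4


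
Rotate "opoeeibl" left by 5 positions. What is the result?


Input: "opoeeibl", rotate left by 5
First 5 characters: "opoee"
Remaining characters: "ibl"
Concatenate remaining + first: "ibl" + "opoee" = "iblopoee"

iblopoee


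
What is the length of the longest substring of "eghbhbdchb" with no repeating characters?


Input: "eghbhbdchb"
Sliding window (track last position of each char):
  Position 0 ('e'): window [0,0] length 1 -- new best
  Position 1 ('g'): window [0,1] length 2 -- new best
  Position 2 ('h'): window [0,2] length 3 -- new best
  Position 3 ('b'): window [0,3] length 4 -- new best
  Position 4 ('h'): repeat (last at 2), move window start to 3
  Position 4 ('h'): window [3,4] length 2
  Position 5 ('b'): repeat (last at 3), move window start to 4
  Position 5 ('b'): window [4,5] length 2
  Position 6 ('d'): window [4,6] length 3
  Position 7 ('c'): window [4,7] length 4
  Position 8 ('h'): repeat (last at 4), move window start to 5
  Position 8 ('h'): window [5,8] length 4
  Position 9 ('b'): repeat (last at 5), move window start to 6
  Position 9 ('b'): window [6,9] length 4
Longest substring with no repeats: "eghb" with length 4

4


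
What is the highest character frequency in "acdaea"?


Input: acdaea
Character counts:
  'a': 3
  'c': 1
  'd': 1
  'e': 1
Maximum frequency: 3

3


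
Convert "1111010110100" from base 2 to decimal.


Input: "1111010110100" in base 2
Positional expansion:
  Digit '1' (value 1) x 2^12 = 4096
  Digit '1' (value 1) x 2^11 = 2048
  Digit '1' (value 1) x 2^10 = 1024
  Digit '1' (value 1) x 2^9 = 512
  Digit '0' (value 0) x 2^8 = 0
  Digit '1' (value 1) x 2^7 = 128
  Digit '0' (value 0) x 2^6 = 0
  Digit '1' (value 1) x 2^5 = 32
  Digit '1' (value 1) x 2^4 = 16
  Digit '0' (value 0) x 2^3 = 0
  Digit '1' (value 1) x 2^2 = 4
  Digit '0' (value 0) x 2^1 = 0
  Digit '0' (value 0) x 2^0 = 0
Sum = 7860

7860


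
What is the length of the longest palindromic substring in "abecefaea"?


Input: "abecefaea"
Checking substrings for palindromes:
  [2:5] "ece" (len 3) => palindrome
  [6:9] "aea" (len 3) => palindrome
Longest palindromic substring: "ece" with length 3

3


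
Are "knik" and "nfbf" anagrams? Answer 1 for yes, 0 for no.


Strings: "knik", "nfbf"
Sorted first:  ikkn
Sorted second: bffn
Differ at position 0: 'i' vs 'b' => not anagrams

0


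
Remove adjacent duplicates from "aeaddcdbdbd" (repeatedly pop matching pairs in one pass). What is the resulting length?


Input: aeaddcdbdbd
Stack-based adjacent duplicate removal:
  Read 'a': push. Stack: a
  Read 'e': push. Stack: ae
  Read 'a': push. Stack: aea
  Read 'd': push. Stack: aead
  Read 'd': matches stack top 'd' => pop. Stack: aea
  Read 'c': push. Stack: aeac
  Read 'd': push. Stack: aeacd
  Read 'b': push. Stack: aeacdb
  Read 'd': push. Stack: aeacdbd
  Read 'b': push. Stack: aeacdbdb
  Read 'd': push. Stack: aeacdbdbd
Final stack: "aeacdbdbd" (length 9)

9


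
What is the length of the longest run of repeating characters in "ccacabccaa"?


Input: "ccacabccaa"
Scanning for longest run:
  Position 1 ('c'): continues run of 'c', length=2
  Position 2 ('a'): new char, reset run to 1
  Position 3 ('c'): new char, reset run to 1
  Position 4 ('a'): new char, reset run to 1
  Position 5 ('b'): new char, reset run to 1
  Position 6 ('c'): new char, reset run to 1
  Position 7 ('c'): continues run of 'c', length=2
  Position 8 ('a'): new char, reset run to 1
  Position 9 ('a'): continues run of 'a', length=2
Longest run: 'c' with length 2

2


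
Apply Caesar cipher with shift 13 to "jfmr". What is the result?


Caesar cipher: shift "jfmr" by 13
  'j' (pos 9) + 13 = pos 22 = 'w'
  'f' (pos 5) + 13 = pos 18 = 's'
  'm' (pos 12) + 13 = pos 25 = 'z'
  'r' (pos 17) + 13 = pos 4 = 'e'
Result: wsze

wsze


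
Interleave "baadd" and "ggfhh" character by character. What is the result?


Interleaving "baadd" and "ggfhh":
  Position 0: 'b' from first, 'g' from second => "bg"
  Position 1: 'a' from first, 'g' from second => "ag"
  Position 2: 'a' from first, 'f' from second => "af"
  Position 3: 'd' from first, 'h' from second => "dh"
  Position 4: 'd' from first, 'h' from second => "dh"
Result: bgagafdhdh

bgagafdhdh


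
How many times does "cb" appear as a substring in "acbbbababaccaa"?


Searching for "cb" in "acbbbababaccaa"
Scanning each position:
  Position 0: "ac" => no
  Position 1: "cb" => MATCH
  Position 2: "bb" => no
  Position 3: "bb" => no
  Position 4: "ba" => no
  Position 5: "ab" => no
  Position 6: "ba" => no
  Position 7: "ab" => no
  Position 8: "ba" => no
  Position 9: "ac" => no
  Position 10: "cc" => no
  Position 11: "ca" => no
  Position 12: "aa" => no
Total occurrences: 1

1


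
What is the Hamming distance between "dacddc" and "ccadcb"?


Comparing "dacddc" and "ccadcb" position by position:
  Position 0: 'd' vs 'c' => differ
  Position 1: 'a' vs 'c' => differ
  Position 2: 'c' vs 'a' => differ
  Position 3: 'd' vs 'd' => same
  Position 4: 'd' vs 'c' => differ
  Position 5: 'c' vs 'b' => differ
Total differences (Hamming distance): 5

5


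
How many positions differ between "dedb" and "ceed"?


Comparing "dedb" and "ceed" position by position:
  Position 0: 'd' vs 'c' => DIFFER
  Position 1: 'e' vs 'e' => same
  Position 2: 'd' vs 'e' => DIFFER
  Position 3: 'b' vs 'd' => DIFFER
Positions that differ: 3

3


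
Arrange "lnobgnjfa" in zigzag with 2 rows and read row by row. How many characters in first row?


Zigzag "lnobgnjfa" into 2 rows:
Placing characters:
  'l' => row 0
  'n' => row 1
  'o' => row 0
  'b' => row 1
  'g' => row 0
  'n' => row 1
  'j' => row 0
  'f' => row 1
  'a' => row 0
Rows:
  Row 0: "logja"
  Row 1: "nbnf"
First row length: 5

5


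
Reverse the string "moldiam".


Input: moldiam
Reading characters right to left:
  Position 6: 'm'
  Position 5: 'a'
  Position 4: 'i'
  Position 3: 'd'
  Position 2: 'l'
  Position 1: 'o'
  Position 0: 'm'
Reversed: maidlom

maidlom


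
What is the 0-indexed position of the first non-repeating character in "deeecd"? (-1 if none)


Input: deeecd
Character frequencies:
  'c': 1
  'd': 2
  'e': 3
Scanning left to right for freq == 1:
  Position 0 ('d'): freq=2, skip
  Position 1 ('e'): freq=3, skip
  Position 2 ('e'): freq=3, skip
  Position 3 ('e'): freq=3, skip
  Position 4 ('c'): unique! => answer = 4

4


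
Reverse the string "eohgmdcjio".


Input: eohgmdcjio
Reading characters right to left:
  Position 9: 'o'
  Position 8: 'i'
  Position 7: 'j'
  Position 6: 'c'
  Position 5: 'd'
  Position 4: 'm'
  Position 3: 'g'
  Position 2: 'h'
  Position 1: 'o'
  Position 0: 'e'
Reversed: oijcdmghoe

oijcdmghoe


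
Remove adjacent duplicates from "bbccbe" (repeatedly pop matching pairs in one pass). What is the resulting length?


Input: bbccbe
Stack-based adjacent duplicate removal:
  Read 'b': push. Stack: b
  Read 'b': matches stack top 'b' => pop. Stack: (empty)
  Read 'c': push. Stack: c
  Read 'c': matches stack top 'c' => pop. Stack: (empty)
  Read 'b': push. Stack: b
  Read 'e': push. Stack: be
Final stack: "be" (length 2)

2


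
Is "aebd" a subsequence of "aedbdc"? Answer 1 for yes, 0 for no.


Check if "aebd" is a subsequence of "aedbdc"
Greedy scan:
  Position 0 ('a'): matches sub[0] = 'a'
  Position 1 ('e'): matches sub[1] = 'e'
  Position 2 ('d'): no match needed
  Position 3 ('b'): matches sub[2] = 'b'
  Position 4 ('d'): matches sub[3] = 'd'
  Position 5 ('c'): no match needed
All 4 characters matched => is a subsequence

1


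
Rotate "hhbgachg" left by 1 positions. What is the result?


Input: "hhbgachg", rotate left by 1
First 1 characters: "h"
Remaining characters: "hbgachg"
Concatenate remaining + first: "hbgachg" + "h" = "hbgachgh"

hbgachgh


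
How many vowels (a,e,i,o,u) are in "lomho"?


Input: lomho
Checking each character:
  'l' at position 0: consonant
  'o' at position 1: vowel (running total: 1)
  'm' at position 2: consonant
  'h' at position 3: consonant
  'o' at position 4: vowel (running total: 2)
Total vowels: 2

2


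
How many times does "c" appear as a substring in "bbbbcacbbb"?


Searching for "c" in "bbbbcacbbb"
Scanning each position:
  Position 0: "b" => no
  Position 1: "b" => no
  Position 2: "b" => no
  Position 3: "b" => no
  Position 4: "c" => MATCH
  Position 5: "a" => no
  Position 6: "c" => MATCH
  Position 7: "b" => no
  Position 8: "b" => no
  Position 9: "b" => no
Total occurrences: 2

2


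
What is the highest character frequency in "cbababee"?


Input: cbababee
Character counts:
  'a': 2
  'b': 3
  'c': 1
  'e': 2
Maximum frequency: 3

3


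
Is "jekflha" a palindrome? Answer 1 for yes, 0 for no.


Input: jekflha
Reversed: ahlfkej
  Compare pos 0 ('j') with pos 6 ('a'): MISMATCH
  Compare pos 1 ('e') with pos 5 ('h'): MISMATCH
  Compare pos 2 ('k') with pos 4 ('l'): MISMATCH
Result: not a palindrome

0


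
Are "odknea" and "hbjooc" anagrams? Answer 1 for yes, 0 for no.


Strings: "odknea", "hbjooc"
Sorted first:  adekno
Sorted second: bchjoo
Differ at position 0: 'a' vs 'b' => not anagrams

0


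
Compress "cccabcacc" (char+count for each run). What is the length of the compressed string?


Input: cccabcacc
Runs:
  'c' x 3 => "c3"
  'a' x 1 => "a1"
  'b' x 1 => "b1"
  'c' x 1 => "c1"
  'a' x 1 => "a1"
  'c' x 2 => "c2"
Compressed: "c3a1b1c1a1c2"
Compressed length: 12

12


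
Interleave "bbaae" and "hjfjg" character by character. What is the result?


Interleaving "bbaae" and "hjfjg":
  Position 0: 'b' from first, 'h' from second => "bh"
  Position 1: 'b' from first, 'j' from second => "bj"
  Position 2: 'a' from first, 'f' from second => "af"
  Position 3: 'a' from first, 'j' from second => "aj"
  Position 4: 'e' from first, 'g' from second => "eg"
Result: bhbjafajeg

bhbjafajeg


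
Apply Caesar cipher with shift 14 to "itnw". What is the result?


Caesar cipher: shift "itnw" by 14
  'i' (pos 8) + 14 = pos 22 = 'w'
  't' (pos 19) + 14 = pos 7 = 'h'
  'n' (pos 13) + 14 = pos 1 = 'b'
  'w' (pos 22) + 14 = pos 10 = 'k'
Result: whbk

whbk


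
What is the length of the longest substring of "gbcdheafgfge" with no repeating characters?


Input: "gbcdheafgfge"
Sliding window (track last position of each char):
  Position 0 ('g'): window [0,0] length 1 -- new best
  Position 1 ('b'): window [0,1] length 2 -- new best
  Position 2 ('c'): window [0,2] length 3 -- new best
  Position 3 ('d'): window [0,3] length 4 -- new best
  Position 4 ('h'): window [0,4] length 5 -- new best
  Position 5 ('e'): window [0,5] length 6 -- new best
  Position 6 ('a'): window [0,6] length 7 -- new best
  Position 7 ('f'): window [0,7] length 8 -- new best
  Position 8 ('g'): repeat (last at 0), move window start to 1
  Position 8 ('g'): window [1,8] length 8
  Position 9 ('f'): repeat (last at 7), move window start to 8
  Position 9 ('f'): window [8,9] length 2
  Position 10 ('g'): repeat (last at 8), move window start to 9
  Position 10 ('g'): window [9,10] length 2
  Position 11 ('e'): window [9,11] length 3
Longest substring with no repeats: "gbcdheaf" with length 8

8


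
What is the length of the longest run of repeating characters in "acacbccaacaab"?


Input: "acacbccaacaab"
Scanning for longest run:
  Position 1 ('c'): new char, reset run to 1
  Position 2 ('a'): new char, reset run to 1
  Position 3 ('c'): new char, reset run to 1
  Position 4 ('b'): new char, reset run to 1
  Position 5 ('c'): new char, reset run to 1
  Position 6 ('c'): continues run of 'c', length=2
  Position 7 ('a'): new char, reset run to 1
  Position 8 ('a'): continues run of 'a', length=2
  Position 9 ('c'): new char, reset run to 1
  Position 10 ('a'): new char, reset run to 1
  Position 11 ('a'): continues run of 'a', length=2
  Position 12 ('b'): new char, reset run to 1
Longest run: 'c' with length 2

2


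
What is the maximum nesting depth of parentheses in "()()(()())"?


Input: "()()(()())"
Tracking depth:
  Position 0 '(': depth becomes 1
  Position 1 ')': depth becomes 0
  Position 2 '(': depth becomes 1
  Position 3 ')': depth becomes 0
  Position 4 '(': depth becomes 1
  Position 5 '(': depth becomes 2
  Position 6 ')': depth becomes 1
  Position 7 '(': depth becomes 2
  Position 8 ')': depth becomes 1
  Position 9 ')': depth becomes 0
Maximum depth reached: 2

2


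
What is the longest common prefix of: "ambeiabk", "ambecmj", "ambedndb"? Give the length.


Words: ambeiabk, ambecmj, ambedndb
  Position 0: all 'a' => match
  Position 1: all 'm' => match
  Position 2: all 'b' => match
  Position 3: all 'e' => match
  Position 4: ('i', 'c', 'd') => mismatch, stop
LCP = "ambe" (length 4)

4


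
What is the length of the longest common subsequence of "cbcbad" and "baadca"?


LCS of "cbcbad" and "baadca"
DP table:
           b    a    a    d    c    a
      0    0    0    0    0    0    0
  c   0    0    0    0    0    1    1
  b   0    1    1    1    1    1    1
  c   0    1    1    1    1    2    2
  b   0    1    1    1    1    2    2
  a   0    1    2    2    2    2    3
  d   0    1    2    2    3    3    3
LCS length = dp[6][6] = 3

3


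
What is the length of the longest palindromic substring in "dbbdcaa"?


Input: "dbbdcaa"
Checking substrings for palindromes:
  [0:4] "dbbd" (len 4) => palindrome
  [1:3] "bb" (len 2) => palindrome
  [5:7] "aa" (len 2) => palindrome
Longest palindromic substring: "dbbd" with length 4

4


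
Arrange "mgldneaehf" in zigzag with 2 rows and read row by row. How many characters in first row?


Zigzag "mgldneaehf" into 2 rows:
Placing characters:
  'm' => row 0
  'g' => row 1
  'l' => row 0
  'd' => row 1
  'n' => row 0
  'e' => row 1
  'a' => row 0
  'e' => row 1
  'h' => row 0
  'f' => row 1
Rows:
  Row 0: "mlnah"
  Row 1: "gdeef"
First row length: 5

5


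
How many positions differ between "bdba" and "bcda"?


Comparing "bdba" and "bcda" position by position:
  Position 0: 'b' vs 'b' => same
  Position 1: 'd' vs 'c' => DIFFER
  Position 2: 'b' vs 'd' => DIFFER
  Position 3: 'a' vs 'a' => same
Positions that differ: 2

2


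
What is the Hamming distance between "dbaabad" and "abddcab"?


Comparing "dbaabad" and "abddcab" position by position:
  Position 0: 'd' vs 'a' => differ
  Position 1: 'b' vs 'b' => same
  Position 2: 'a' vs 'd' => differ
  Position 3: 'a' vs 'd' => differ
  Position 4: 'b' vs 'c' => differ
  Position 5: 'a' vs 'a' => same
  Position 6: 'd' vs 'b' => differ
Total differences (Hamming distance): 5

5


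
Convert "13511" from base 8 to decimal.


Input: "13511" in base 8
Positional expansion:
  Digit '1' (value 1) x 8^4 = 4096
  Digit '3' (value 3) x 8^3 = 1536
  Digit '5' (value 5) x 8^2 = 320
  Digit '1' (value 1) x 8^1 = 8
  Digit '1' (value 1) x 8^0 = 1
Sum = 5961

5961


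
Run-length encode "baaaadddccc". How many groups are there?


Input: baaaadddccc
Scanning for consecutive runs:
  Group 1: 'b' x 1 (positions 0-0)
  Group 2: 'a' x 4 (positions 1-4)
  Group 3: 'd' x 3 (positions 5-7)
  Group 4: 'c' x 3 (positions 8-10)
Total groups: 4

4


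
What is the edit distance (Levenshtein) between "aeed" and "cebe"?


Computing edit distance: "aeed" -> "cebe"
DP table:
           c    e    b    e
      0    1    2    3    4
  a   1    1    2    3    4
  e   2    2    1    2    3
  e   3    3    2    2    2
  d   4    4    3    3    3
Edit distance = dp[4][4] = 3

3


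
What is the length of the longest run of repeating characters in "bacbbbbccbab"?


Input: "bacbbbbccbab"
Scanning for longest run:
  Position 1 ('a'): new char, reset run to 1
  Position 2 ('c'): new char, reset run to 1
  Position 3 ('b'): new char, reset run to 1
  Position 4 ('b'): continues run of 'b', length=2
  Position 5 ('b'): continues run of 'b', length=3
  Position 6 ('b'): continues run of 'b', length=4
  Position 7 ('c'): new char, reset run to 1
  Position 8 ('c'): continues run of 'c', length=2
  Position 9 ('b'): new char, reset run to 1
  Position 10 ('a'): new char, reset run to 1
  Position 11 ('b'): new char, reset run to 1
Longest run: 'b' with length 4

4


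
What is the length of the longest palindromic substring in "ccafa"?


Input: "ccafa"
Checking substrings for palindromes:
  [2:5] "afa" (len 3) => palindrome
  [0:2] "cc" (len 2) => palindrome
Longest palindromic substring: "afa" with length 3

3


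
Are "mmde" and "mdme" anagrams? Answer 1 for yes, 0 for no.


Strings: "mmde", "mdme"
Sorted first:  demm
Sorted second: demm
Sorted forms match => anagrams

1


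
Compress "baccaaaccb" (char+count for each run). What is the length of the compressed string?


Input: baccaaaccb
Runs:
  'b' x 1 => "b1"
  'a' x 1 => "a1"
  'c' x 2 => "c2"
  'a' x 3 => "a3"
  'c' x 2 => "c2"
  'b' x 1 => "b1"
Compressed: "b1a1c2a3c2b1"
Compressed length: 12

12


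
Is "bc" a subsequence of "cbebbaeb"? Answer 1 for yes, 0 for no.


Check if "bc" is a subsequence of "cbebbaeb"
Greedy scan:
  Position 0 ('c'): no match needed
  Position 1 ('b'): matches sub[0] = 'b'
  Position 2 ('e'): no match needed
  Position 3 ('b'): no match needed
  Position 4 ('b'): no match needed
  Position 5 ('a'): no match needed
  Position 6 ('e'): no match needed
  Position 7 ('b'): no match needed
Only matched 1/2 characters => not a subsequence

0


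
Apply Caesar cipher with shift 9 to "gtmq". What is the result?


Caesar cipher: shift "gtmq" by 9
  'g' (pos 6) + 9 = pos 15 = 'p'
  't' (pos 19) + 9 = pos 2 = 'c'
  'm' (pos 12) + 9 = pos 21 = 'v'
  'q' (pos 16) + 9 = pos 25 = 'z'
Result: pcvz

pcvz


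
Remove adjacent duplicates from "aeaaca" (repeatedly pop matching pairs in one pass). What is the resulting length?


Input: aeaaca
Stack-based adjacent duplicate removal:
  Read 'a': push. Stack: a
  Read 'e': push. Stack: ae
  Read 'a': push. Stack: aea
  Read 'a': matches stack top 'a' => pop. Stack: ae
  Read 'c': push. Stack: aec
  Read 'a': push. Stack: aeca
Final stack: "aeca" (length 4)

4


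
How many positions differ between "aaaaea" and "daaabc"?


Comparing "aaaaea" and "daaabc" position by position:
  Position 0: 'a' vs 'd' => DIFFER
  Position 1: 'a' vs 'a' => same
  Position 2: 'a' vs 'a' => same
  Position 3: 'a' vs 'a' => same
  Position 4: 'e' vs 'b' => DIFFER
  Position 5: 'a' vs 'c' => DIFFER
Positions that differ: 3

3


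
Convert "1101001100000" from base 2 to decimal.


Input: "1101001100000" in base 2
Positional expansion:
  Digit '1' (value 1) x 2^12 = 4096
  Digit '1' (value 1) x 2^11 = 2048
  Digit '0' (value 0) x 2^10 = 0
  Digit '1' (value 1) x 2^9 = 512
  Digit '0' (value 0) x 2^8 = 0
  Digit '0' (value 0) x 2^7 = 0
  Digit '1' (value 1) x 2^6 = 64
  Digit '1' (value 1) x 2^5 = 32
  Digit '0' (value 0) x 2^4 = 0
  Digit '0' (value 0) x 2^3 = 0
  Digit '0' (value 0) x 2^2 = 0
  Digit '0' (value 0) x 2^1 = 0
  Digit '0' (value 0) x 2^0 = 0
Sum = 6752

6752


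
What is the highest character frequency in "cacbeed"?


Input: cacbeed
Character counts:
  'a': 1
  'b': 1
  'c': 2
  'd': 1
  'e': 2
Maximum frequency: 2

2


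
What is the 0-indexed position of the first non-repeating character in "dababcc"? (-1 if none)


Input: dababcc
Character frequencies:
  'a': 2
  'b': 2
  'c': 2
  'd': 1
Scanning left to right for freq == 1:
  Position 0 ('d'): unique! => answer = 0

0


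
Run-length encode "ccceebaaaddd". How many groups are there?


Input: ccceebaaaddd
Scanning for consecutive runs:
  Group 1: 'c' x 3 (positions 0-2)
  Group 2: 'e' x 2 (positions 3-4)
  Group 3: 'b' x 1 (positions 5-5)
  Group 4: 'a' x 3 (positions 6-8)
  Group 5: 'd' x 3 (positions 9-11)
Total groups: 5

5


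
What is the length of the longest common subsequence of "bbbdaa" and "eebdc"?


LCS of "bbbdaa" and "eebdc"
DP table:
           e    e    b    d    c
      0    0    0    0    0    0
  b   0    0    0    1    1    1
  b   0    0    0    1    1    1
  b   0    0    0    1    1    1
  d   0    0    0    1    2    2
  a   0    0    0    1    2    2
  a   0    0    0    1    2    2
LCS length = dp[6][5] = 2

2


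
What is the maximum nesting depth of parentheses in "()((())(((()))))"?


Input: "()((())(((()))))"
Tracking depth:
  Position 0 '(': depth becomes 1
  Position 1 ')': depth becomes 0
  Position 2 '(': depth becomes 1
  Position 3 '(': depth becomes 2
  Position 4 '(': depth becomes 3
  Position 5 ')': depth becomes 2
  Position 6 ')': depth becomes 1
  Position 7 '(': depth becomes 2
  Position 8 '(': depth becomes 3
  Position 9 '(': depth becomes 4
  Position 10 '(': depth becomes 5
  Position 11 ')': depth becomes 4
  Position 12 ')': depth becomes 3
  Position 13 ')': depth becomes 2
  Position 14 ')': depth becomes 1
  Position 15 ')': depth becomes 0
Maximum depth reached: 5

5


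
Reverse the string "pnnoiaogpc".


Input: pnnoiaogpc
Reading characters right to left:
  Position 9: 'c'
  Position 8: 'p'
  Position 7: 'g'
  Position 6: 'o'
  Position 5: 'a'
  Position 4: 'i'
  Position 3: 'o'
  Position 2: 'n'
  Position 1: 'n'
  Position 0: 'p'
Reversed: cpgoaionnp

cpgoaionnp


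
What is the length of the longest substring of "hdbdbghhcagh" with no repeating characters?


Input: "hdbdbghhcagh"
Sliding window (track last position of each char):
  Position 0 ('h'): window [0,0] length 1 -- new best
  Position 1 ('d'): window [0,1] length 2 -- new best
  Position 2 ('b'): window [0,2] length 3 -- new best
  Position 3 ('d'): repeat (last at 1), move window start to 2
  Position 3 ('d'): window [2,3] length 2
  Position 4 ('b'): repeat (last at 2), move window start to 3
  Position 4 ('b'): window [3,4] length 2
  Position 5 ('g'): window [3,5] length 3
  Position 6 ('h'): window [3,6] length 4 -- new best
  Position 7 ('h'): repeat (last at 6), move window start to 7
  Position 7 ('h'): window [7,7] length 1
  Position 8 ('c'): window [7,8] length 2
  Position 9 ('a'): window [7,9] length 3
  Position 10 ('g'): window [7,10] length 4
  Position 11 ('h'): repeat (last at 7), move window start to 8
  Position 11 ('h'): window [8,11] length 4
Longest substring with no repeats: "dbgh" with length 4

4


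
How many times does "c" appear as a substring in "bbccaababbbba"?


Searching for "c" in "bbccaababbbba"
Scanning each position:
  Position 0: "b" => no
  Position 1: "b" => no
  Position 2: "c" => MATCH
  Position 3: "c" => MATCH
  Position 4: "a" => no
  Position 5: "a" => no
  Position 6: "b" => no
  Position 7: "a" => no
  Position 8: "b" => no
  Position 9: "b" => no
  Position 10: "b" => no
  Position 11: "b" => no
  Position 12: "a" => no
Total occurrences: 2

2


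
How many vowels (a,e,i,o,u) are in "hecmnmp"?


Input: hecmnmp
Checking each character:
  'h' at position 0: consonant
  'e' at position 1: vowel (running total: 1)
  'c' at position 2: consonant
  'm' at position 3: consonant
  'n' at position 4: consonant
  'm' at position 5: consonant
  'p' at position 6: consonant
Total vowels: 1

1


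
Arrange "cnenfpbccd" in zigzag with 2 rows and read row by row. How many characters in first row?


Zigzag "cnenfpbccd" into 2 rows:
Placing characters:
  'c' => row 0
  'n' => row 1
  'e' => row 0
  'n' => row 1
  'f' => row 0
  'p' => row 1
  'b' => row 0
  'c' => row 1
  'c' => row 0
  'd' => row 1
Rows:
  Row 0: "cefbc"
  Row 1: "nnpcd"
First row length: 5

5


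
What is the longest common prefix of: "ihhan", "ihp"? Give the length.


Words: ihhan, ihp
  Position 0: all 'i' => match
  Position 1: all 'h' => match
  Position 2: ('h', 'p') => mismatch, stop
LCP = "ih" (length 2)

2


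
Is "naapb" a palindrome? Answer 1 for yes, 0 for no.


Input: naapb
Reversed: bpaan
  Compare pos 0 ('n') with pos 4 ('b'): MISMATCH
  Compare pos 1 ('a') with pos 3 ('p'): MISMATCH
Result: not a palindrome

0


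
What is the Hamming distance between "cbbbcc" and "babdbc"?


Comparing "cbbbcc" and "babdbc" position by position:
  Position 0: 'c' vs 'b' => differ
  Position 1: 'b' vs 'a' => differ
  Position 2: 'b' vs 'b' => same
  Position 3: 'b' vs 'd' => differ
  Position 4: 'c' vs 'b' => differ
  Position 5: 'c' vs 'c' => same
Total differences (Hamming distance): 4

4


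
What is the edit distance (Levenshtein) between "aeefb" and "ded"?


Computing edit distance: "aeefb" -> "ded"
DP table:
           d    e    d
      0    1    2    3
  a   1    1    2    3
  e   2    2    1    2
  e   3    3    2    2
  f   4    4    3    3
  b   5    5    4    4
Edit distance = dp[5][3] = 4

4


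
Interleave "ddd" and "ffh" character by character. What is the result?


Interleaving "ddd" and "ffh":
  Position 0: 'd' from first, 'f' from second => "df"
  Position 1: 'd' from first, 'f' from second => "df"
  Position 2: 'd' from first, 'h' from second => "dh"
Result: dfdfdh

dfdfdh


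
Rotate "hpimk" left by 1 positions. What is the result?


Input: "hpimk", rotate left by 1
First 1 characters: "h"
Remaining characters: "pimk"
Concatenate remaining + first: "pimk" + "h" = "pimkh"

pimkh


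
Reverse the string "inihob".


Input: inihob
Reading characters right to left:
  Position 5: 'b'
  Position 4: 'o'
  Position 3: 'h'
  Position 2: 'i'
  Position 1: 'n'
  Position 0: 'i'
Reversed: bohini

bohini


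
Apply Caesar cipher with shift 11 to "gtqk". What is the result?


Caesar cipher: shift "gtqk" by 11
  'g' (pos 6) + 11 = pos 17 = 'r'
  't' (pos 19) + 11 = pos 4 = 'e'
  'q' (pos 16) + 11 = pos 1 = 'b'
  'k' (pos 10) + 11 = pos 21 = 'v'
Result: rebv

rebv


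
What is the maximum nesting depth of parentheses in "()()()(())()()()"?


Input: "()()()(())()()()"
Tracking depth:
  Position 0 '(': depth becomes 1
  Position 1 ')': depth becomes 0
  Position 2 '(': depth becomes 1
  Position 3 ')': depth becomes 0
  Position 4 '(': depth becomes 1
  Position 5 ')': depth becomes 0
  Position 6 '(': depth becomes 1
  Position 7 '(': depth becomes 2
  Position 8 ')': depth becomes 1
  Position 9 ')': depth becomes 0
  Position 10 '(': depth becomes 1
  Position 11 ')': depth becomes 0
  Position 12 '(': depth becomes 1
  Position 13 ')': depth becomes 0
  Position 14 '(': depth becomes 1
  Position 15 ')': depth becomes 0
Maximum depth reached: 2

2


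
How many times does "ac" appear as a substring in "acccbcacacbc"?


Searching for "ac" in "acccbcacacbc"
Scanning each position:
  Position 0: "ac" => MATCH
  Position 1: "cc" => no
  Position 2: "cc" => no
  Position 3: "cb" => no
  Position 4: "bc" => no
  Position 5: "ca" => no
  Position 6: "ac" => MATCH
  Position 7: "ca" => no
  Position 8: "ac" => MATCH
  Position 9: "cb" => no
  Position 10: "bc" => no
Total occurrences: 3

3


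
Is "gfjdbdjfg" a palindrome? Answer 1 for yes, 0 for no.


Input: gfjdbdjfg
Reversed: gfjdbdjfg
  Compare pos 0 ('g') with pos 8 ('g'): match
  Compare pos 1 ('f') with pos 7 ('f'): match
  Compare pos 2 ('j') with pos 6 ('j'): match
  Compare pos 3 ('d') with pos 5 ('d'): match
Result: palindrome

1


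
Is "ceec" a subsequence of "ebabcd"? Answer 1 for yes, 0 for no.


Check if "ceec" is a subsequence of "ebabcd"
Greedy scan:
  Position 0 ('e'): no match needed
  Position 1 ('b'): no match needed
  Position 2 ('a'): no match needed
  Position 3 ('b'): no match needed
  Position 4 ('c'): matches sub[0] = 'c'
  Position 5 ('d'): no match needed
Only matched 1/4 characters => not a subsequence

0


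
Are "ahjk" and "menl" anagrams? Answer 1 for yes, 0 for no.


Strings: "ahjk", "menl"
Sorted first:  ahjk
Sorted second: elmn
Differ at position 0: 'a' vs 'e' => not anagrams

0


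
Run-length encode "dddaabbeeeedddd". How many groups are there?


Input: dddaabbeeeedddd
Scanning for consecutive runs:
  Group 1: 'd' x 3 (positions 0-2)
  Group 2: 'a' x 2 (positions 3-4)
  Group 3: 'b' x 2 (positions 5-6)
  Group 4: 'e' x 4 (positions 7-10)
  Group 5: 'd' x 4 (positions 11-14)
Total groups: 5

5


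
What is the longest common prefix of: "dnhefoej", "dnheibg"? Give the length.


Words: dnhefoej, dnheibg
  Position 0: all 'd' => match
  Position 1: all 'n' => match
  Position 2: all 'h' => match
  Position 3: all 'e' => match
  Position 4: ('f', 'i') => mismatch, stop
LCP = "dnhe" (length 4)

4


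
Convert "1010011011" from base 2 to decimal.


Input: "1010011011" in base 2
Positional expansion:
  Digit '1' (value 1) x 2^9 = 512
  Digit '0' (value 0) x 2^8 = 0
  Digit '1' (value 1) x 2^7 = 128
  Digit '0' (value 0) x 2^6 = 0
  Digit '0' (value 0) x 2^5 = 0
  Digit '1' (value 1) x 2^4 = 16
  Digit '1' (value 1) x 2^3 = 8
  Digit '0' (value 0) x 2^2 = 0
  Digit '1' (value 1) x 2^1 = 2
  Digit '1' (value 1) x 2^0 = 1
Sum = 667

667


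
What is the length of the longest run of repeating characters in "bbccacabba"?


Input: "bbccacabba"
Scanning for longest run:
  Position 1 ('b'): continues run of 'b', length=2
  Position 2 ('c'): new char, reset run to 1
  Position 3 ('c'): continues run of 'c', length=2
  Position 4 ('a'): new char, reset run to 1
  Position 5 ('c'): new char, reset run to 1
  Position 6 ('a'): new char, reset run to 1
  Position 7 ('b'): new char, reset run to 1
  Position 8 ('b'): continues run of 'b', length=2
  Position 9 ('a'): new char, reset run to 1
Longest run: 'b' with length 2

2


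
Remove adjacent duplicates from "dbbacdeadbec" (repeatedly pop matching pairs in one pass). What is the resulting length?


Input: dbbacdeadbec
Stack-based adjacent duplicate removal:
  Read 'd': push. Stack: d
  Read 'b': push. Stack: db
  Read 'b': matches stack top 'b' => pop. Stack: d
  Read 'a': push. Stack: da
  Read 'c': push. Stack: dac
  Read 'd': push. Stack: dacd
  Read 'e': push. Stack: dacde
  Read 'a': push. Stack: dacdea
  Read 'd': push. Stack: dacdead
  Read 'b': push. Stack: dacdeadb
  Read 'e': push. Stack: dacdeadbe
  Read 'c': push. Stack: dacdeadbec
Final stack: "dacdeadbec" (length 10)

10


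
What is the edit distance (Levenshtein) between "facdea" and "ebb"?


Computing edit distance: "facdea" -> "ebb"
DP table:
           e    b    b
      0    1    2    3
  f   1    1    2    3
  a   2    2    2    3
  c   3    3    3    3
  d   4    4    4    4
  e   5    4    5    5
  a   6    5    5    6
Edit distance = dp[6][3] = 6

6


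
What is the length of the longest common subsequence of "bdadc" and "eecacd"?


LCS of "bdadc" and "eecacd"
DP table:
           e    e    c    a    c    d
      0    0    0    0    0    0    0
  b   0    0    0    0    0    0    0
  d   0    0    0    0    0    0    1
  a   0    0    0    0    1    1    1
  d   0    0    0    0    1    1    2
  c   0    0    0    1    1    2    2
LCS length = dp[5][6] = 2

2


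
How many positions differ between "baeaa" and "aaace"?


Comparing "baeaa" and "aaace" position by position:
  Position 0: 'b' vs 'a' => DIFFER
  Position 1: 'a' vs 'a' => same
  Position 2: 'e' vs 'a' => DIFFER
  Position 3: 'a' vs 'c' => DIFFER
  Position 4: 'a' vs 'e' => DIFFER
Positions that differ: 4

4


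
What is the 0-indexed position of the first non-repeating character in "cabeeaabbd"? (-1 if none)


Input: cabeeaabbd
Character frequencies:
  'a': 3
  'b': 3
  'c': 1
  'd': 1
  'e': 2
Scanning left to right for freq == 1:
  Position 0 ('c'): unique! => answer = 0

0


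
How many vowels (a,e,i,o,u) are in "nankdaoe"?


Input: nankdaoe
Checking each character:
  'n' at position 0: consonant
  'a' at position 1: vowel (running total: 1)
  'n' at position 2: consonant
  'k' at position 3: consonant
  'd' at position 4: consonant
  'a' at position 5: vowel (running total: 2)
  'o' at position 6: vowel (running total: 3)
  'e' at position 7: vowel (running total: 4)
Total vowels: 4

4


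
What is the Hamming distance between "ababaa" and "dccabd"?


Comparing "ababaa" and "dccabd" position by position:
  Position 0: 'a' vs 'd' => differ
  Position 1: 'b' vs 'c' => differ
  Position 2: 'a' vs 'c' => differ
  Position 3: 'b' vs 'a' => differ
  Position 4: 'a' vs 'b' => differ
  Position 5: 'a' vs 'd' => differ
Total differences (Hamming distance): 6

6


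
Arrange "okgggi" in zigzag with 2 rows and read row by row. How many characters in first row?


Zigzag "okgggi" into 2 rows:
Placing characters:
  'o' => row 0
  'k' => row 1
  'g' => row 0
  'g' => row 1
  'g' => row 0
  'i' => row 1
Rows:
  Row 0: "ogg"
  Row 1: "kgi"
First row length: 3

3


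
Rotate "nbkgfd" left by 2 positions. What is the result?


Input: "nbkgfd", rotate left by 2
First 2 characters: "nb"
Remaining characters: "kgfd"
Concatenate remaining + first: "kgfd" + "nb" = "kgfdnb"

kgfdnb


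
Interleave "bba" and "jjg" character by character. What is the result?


Interleaving "bba" and "jjg":
  Position 0: 'b' from first, 'j' from second => "bj"
  Position 1: 'b' from first, 'j' from second => "bj"
  Position 2: 'a' from first, 'g' from second => "ag"
Result: bjbjag

bjbjag


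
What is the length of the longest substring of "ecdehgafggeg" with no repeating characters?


Input: "ecdehgafggeg"
Sliding window (track last position of each char):
  Position 0 ('e'): window [0,0] length 1 -- new best
  Position 1 ('c'): window [0,1] length 2 -- new best
  Position 2 ('d'): window [0,2] length 3 -- new best
  Position 3 ('e'): repeat (last at 0), move window start to 1
  Position 3 ('e'): window [1,3] length 3
  Position 4 ('h'): window [1,4] length 4 -- new best
  Position 5 ('g'): window [1,5] length 5 -- new best
  Position 6 ('a'): window [1,6] length 6 -- new best
  Position 7 ('f'): window [1,7] length 7 -- new best
  Position 8 ('g'): repeat (last at 5), move window start to 6
  Position 8 ('g'): window [6,8] length 3
  Position 9 ('g'): repeat (last at 8), move window start to 9
  Position 9 ('g'): window [9,9] length 1
  Position 10 ('e'): window [9,10] length 2
  Position 11 ('g'): repeat (last at 9), move window start to 10
  Position 11 ('g'): window [10,11] length 2
Longest substring with no repeats: "cdehgaf" with length 7

7


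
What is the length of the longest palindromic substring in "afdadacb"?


Input: "afdadacb"
Checking substrings for palindromes:
  [2:5] "dad" (len 3) => palindrome
  [3:6] "ada" (len 3) => palindrome
Longest palindromic substring: "dad" with length 3

3


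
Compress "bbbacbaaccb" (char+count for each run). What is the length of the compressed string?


Input: bbbacbaaccb
Runs:
  'b' x 3 => "b3"
  'a' x 1 => "a1"
  'c' x 1 => "c1"
  'b' x 1 => "b1"
  'a' x 2 => "a2"
  'c' x 2 => "c2"
  'b' x 1 => "b1"
Compressed: "b3a1c1b1a2c2b1"
Compressed length: 14

14


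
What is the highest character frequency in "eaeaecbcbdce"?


Input: eaeaecbcbdce
Character counts:
  'a': 2
  'b': 2
  'c': 3
  'd': 1
  'e': 4
Maximum frequency: 4

4


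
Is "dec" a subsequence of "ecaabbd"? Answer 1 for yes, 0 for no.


Check if "dec" is a subsequence of "ecaabbd"
Greedy scan:
  Position 0 ('e'): no match needed
  Position 1 ('c'): no match needed
  Position 2 ('a'): no match needed
  Position 3 ('a'): no match needed
  Position 4 ('b'): no match needed
  Position 5 ('b'): no match needed
  Position 6 ('d'): matches sub[0] = 'd'
Only matched 1/3 characters => not a subsequence

0


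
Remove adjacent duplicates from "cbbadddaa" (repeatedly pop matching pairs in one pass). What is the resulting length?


Input: cbbadddaa
Stack-based adjacent duplicate removal:
  Read 'c': push. Stack: c
  Read 'b': push. Stack: cb
  Read 'b': matches stack top 'b' => pop. Stack: c
  Read 'a': push. Stack: ca
  Read 'd': push. Stack: cad
  Read 'd': matches stack top 'd' => pop. Stack: ca
  Read 'd': push. Stack: cad
  Read 'a': push. Stack: cada
  Read 'a': matches stack top 'a' => pop. Stack: cad
Final stack: "cad" (length 3)

3


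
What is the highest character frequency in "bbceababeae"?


Input: bbceababeae
Character counts:
  'a': 3
  'b': 4
  'c': 1
  'e': 3
Maximum frequency: 4

4


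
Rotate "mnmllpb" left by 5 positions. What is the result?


Input: "mnmllpb", rotate left by 5
First 5 characters: "mnmll"
Remaining characters: "pb"
Concatenate remaining + first: "pb" + "mnmll" = "pbmnmll"

pbmnmll


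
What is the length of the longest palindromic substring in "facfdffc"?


Input: "facfdffc"
Checking substrings for palindromes:
  [3:6] "fdf" (len 3) => palindrome
  [5:7] "ff" (len 2) => palindrome
Longest palindromic substring: "fdf" with length 3

3
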